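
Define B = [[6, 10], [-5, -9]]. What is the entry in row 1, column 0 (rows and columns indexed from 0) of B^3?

Characteristic polynomial: μ^2 + 3μ - 4 = (μ - 1)(μ + 4), so the eigenvalues are -4, 1.
μ=1: eigenvector (2, -1).
μ=-4: eigenvector (-1, 1).
P = [[2, -1], [-1, 1]], D = diag(1, -4), P⁻¹ = [[1, 1], [1, 2]].
B³ = P·diag(1, -64)·P⁻¹ = [[66, 130], [-65, -129]].
The requested entry is -65.

-65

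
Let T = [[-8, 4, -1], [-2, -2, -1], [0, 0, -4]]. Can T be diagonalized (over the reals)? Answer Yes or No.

Characteristic polynomial: p(λ) = λ^3 + 14λ^2 + 64λ + 96 = (λ + 4)^2(λ + 6).
λ = -4 has algebraic multiplicity 2; rank(T + 4I) = 2, so geometric multiplicity = 1.
Geometric multiplicity < algebraic multiplicity, so T is not diagonalizable.

No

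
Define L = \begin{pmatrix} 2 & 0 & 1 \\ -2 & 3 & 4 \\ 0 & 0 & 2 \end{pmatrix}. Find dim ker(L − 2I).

1

L − 2I = [[0, 0, 1], [-2, 1, 4], [0, 0, 0]].
This matrix has rank 2, so its null space has dimension 3 − 2 = 1.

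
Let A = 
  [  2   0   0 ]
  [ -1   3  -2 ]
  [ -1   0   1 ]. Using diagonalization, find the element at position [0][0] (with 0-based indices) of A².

4

Characteristic polynomial: μ^3 - 6μ^2 + 11μ - 6 = (μ - 3)(μ - 2)(μ - 1), so the eigenvalues are 1, 2, 3.
μ=2: eigenvector (1, -1, -1).
μ=1: eigenvector (0, 1, 1).
μ=3: eigenvector (0, 1, 0).
P = [[1, 0, 0], [-1, 1, 1], [-1, 1, 0]], D = diag(2, 1, 3), P⁻¹ = [[1, 0, 0], [1, 0, 1], [0, 1, -1]].
A² = P·diag(4, 1, 9)·P⁻¹ = [[4, 0, 0], [-3, 9, -8], [-3, 0, 1]].
The requested entry is 4.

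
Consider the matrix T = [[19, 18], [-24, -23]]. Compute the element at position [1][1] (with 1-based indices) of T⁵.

Characteristic polynomial: s^2 + 4s - 5 = (s - 1)(s + 5), so the eigenvalues are -5, 1.
s=-5: eigenvector (-3, 4).
s=1: eigenvector (1, -1).
P = [[-3, 1], [4, -1]], D = diag(-5, 1), P⁻¹ = [[1, 1], [4, 3]].
T⁵ = P·diag(-3125, 1)·P⁻¹ = [[9379, 9378], [-12504, -12503]].
The requested entry is 9379.

9379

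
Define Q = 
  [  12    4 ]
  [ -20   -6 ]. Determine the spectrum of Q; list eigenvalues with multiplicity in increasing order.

Characteristic polynomial: p(t) = t^2 - 6t + 8 = (t - 4)(t - 2).
Roots (with multiplicity): 2, 4.

2, 4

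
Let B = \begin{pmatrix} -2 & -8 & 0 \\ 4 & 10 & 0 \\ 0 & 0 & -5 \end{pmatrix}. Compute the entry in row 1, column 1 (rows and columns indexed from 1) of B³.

Characteristic polynomial: λ^3 - 3λ^2 - 28λ + 60 = (λ - 6)(λ - 2)(λ + 5), so the eigenvalues are -5, 2, 6.
λ=6: eigenvector (-1, 1, 0).
λ=2: eigenvector (-2, 1, 0).
λ=-5: eigenvector (0, 0, 1).
P = [[-1, -2, 0], [1, 1, 0], [0, 0, 1]], D = diag(6, 2, -5), P⁻¹ = [[1, 2, 0], [-1, -1, 0], [0, 0, 1]].
B³ = P·diag(216, 8, -125)·P⁻¹ = [[-200, -416, 0], [208, 424, 0], [0, 0, -125]].
The requested entry is -200.

-200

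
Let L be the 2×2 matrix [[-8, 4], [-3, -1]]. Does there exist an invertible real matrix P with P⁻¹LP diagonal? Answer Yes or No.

Characteristic polynomial: p(t) = t^2 + 9t + 20 = (t + 4)(t + 5).
All 2 eigenvalues are distinct, so L is diagonalizable.

Yes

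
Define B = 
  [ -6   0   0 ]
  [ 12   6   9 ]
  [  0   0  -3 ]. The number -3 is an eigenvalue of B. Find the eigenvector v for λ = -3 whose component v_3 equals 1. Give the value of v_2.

-1

B + 3I = [[-3, 0, 0], [12, 9, 9], [0, 0, 0]].
Solving (B + 3I)v = 0 gives the eigenspace spanned by (0, -1, 1).
With v_3 = 1, v = (0, -1, 1), so v_2 = -1.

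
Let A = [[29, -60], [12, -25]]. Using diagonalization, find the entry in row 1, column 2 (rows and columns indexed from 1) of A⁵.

Characteristic polynomial: r^2 - 4r - 5 = (r - 5)(r + 1), so the eigenvalues are -1, 5.
r=5: eigenvector (5, 2).
r=-1: eigenvector (2, 1).
P = [[5, 2], [2, 1]], D = diag(5, -1), P⁻¹ = [[1, -2], [-2, 5]].
A⁵ = P·diag(3125, -1)·P⁻¹ = [[15629, -31260], [6252, -12505]].
The requested entry is -31260.

-31260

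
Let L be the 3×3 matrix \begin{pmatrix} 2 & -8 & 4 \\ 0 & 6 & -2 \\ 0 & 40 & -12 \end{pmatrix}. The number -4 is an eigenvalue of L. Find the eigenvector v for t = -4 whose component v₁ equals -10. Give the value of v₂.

5

L + 4I = [[6, -8, 4], [0, 10, -2], [0, 40, -8]].
Solving (L + 4I)v = 0 gives the eigenspace spanned by (-10, 5, 25).
With v₁ = -10, v = (-10, 5, 25), so v₂ = 5.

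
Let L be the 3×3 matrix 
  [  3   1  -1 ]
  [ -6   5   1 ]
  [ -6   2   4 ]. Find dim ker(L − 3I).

L − 3I = [[0, 1, -1], [-6, 2, 1], [-6, 2, 1]].
This matrix has rank 2, so its null space has dimension 3 − 2 = 1.

1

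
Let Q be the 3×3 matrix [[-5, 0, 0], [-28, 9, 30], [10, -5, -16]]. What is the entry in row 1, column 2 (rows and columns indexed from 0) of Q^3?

Characteristic polynomial: r^3 + 12r^2 + 41r + 30 = (r + 1)(r + 5)(r + 6), so the eigenvalues are -6, -5, -1.
r=-5: eigenvector (1, 2, 0).
r=-1: eigenvector (0, 3, -1).
r=-6: eigenvector (0, -2, 1).
P = [[1, 0, 0], [2, 3, -2], [0, -1, 1]], D = diag(-5, -1, -6), P⁻¹ = [[1, 0, 0], [-2, 1, 2], [-2, 1, 3]].
Q³ = P·diag(-125, -1, -216)·P⁻¹ = [[-125, 0, 0], [-1108, 429, 1290], [430, -215, -646]].
The requested entry is 1290.

1290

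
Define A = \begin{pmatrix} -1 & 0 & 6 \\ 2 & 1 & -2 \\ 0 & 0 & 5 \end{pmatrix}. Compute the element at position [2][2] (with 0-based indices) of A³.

125

Characteristic polynomial: t^3 - 5t^2 - t + 5 = (t - 5)(t - 1)(t + 1), so the eigenvalues are -1, 1, 5.
t=-1: eigenvector (1, -1, 0).
t=1: eigenvector (0, 1, 0).
t=5: eigenvector (1, 0, 1).
P = [[1, 0, 1], [-1, 1, 0], [0, 0, 1]], D = diag(-1, 1, 5), P⁻¹ = [[1, 0, -1], [1, 1, -1], [0, 0, 1]].
A³ = P·diag(-1, 1, 125)·P⁻¹ = [[-1, 0, 126], [2, 1, -2], [0, 0, 125]].
The requested entry is 125.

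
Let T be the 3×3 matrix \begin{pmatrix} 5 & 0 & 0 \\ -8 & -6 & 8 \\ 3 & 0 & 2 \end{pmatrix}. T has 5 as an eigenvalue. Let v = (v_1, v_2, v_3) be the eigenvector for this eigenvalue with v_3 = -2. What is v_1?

T − 5I = [[0, 0, 0], [-8, -11, 8], [3, 0, -3]].
Solving (T − 5I)v = 0 gives the eigenspace spanned by (-2, 0, -2).
With v_3 = -2, v = (-2, 0, -2), so v_1 = -2.

-2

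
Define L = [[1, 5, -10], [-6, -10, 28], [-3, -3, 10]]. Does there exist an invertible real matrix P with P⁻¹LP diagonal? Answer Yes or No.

Yes

Characteristic polynomial: p(r) = r^3 - r^2 - 16r + 16 = (r - 4)(r - 1)(r + 4).
All 3 eigenvalues are distinct, so L is diagonalizable.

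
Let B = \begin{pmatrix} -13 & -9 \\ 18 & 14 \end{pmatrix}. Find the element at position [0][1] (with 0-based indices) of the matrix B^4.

Characteristic polynomial: s^2 - s - 20 = (s - 5)(s + 4), so the eigenvalues are -4, 5.
s=5: eigenvector (1, -2).
s=-4: eigenvector (1, -1).
P = [[1, 1], [-2, -1]], D = diag(5, -4), P⁻¹ = [[-1, -1], [2, 1]].
B⁴ = P·diag(625, 256)·P⁻¹ = [[-113, -369], [738, 994]].
The requested entry is -369.

-369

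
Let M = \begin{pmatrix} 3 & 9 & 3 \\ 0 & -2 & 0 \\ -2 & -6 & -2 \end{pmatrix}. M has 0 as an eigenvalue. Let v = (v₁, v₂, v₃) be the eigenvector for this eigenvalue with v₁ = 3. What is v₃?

-3

M = [[3, 9, 3], [0, -2, 0], [-2, -6, -2]].
Solving (M)v = 0 gives the eigenspace spanned by (3, 0, -3).
With v₁ = 3, v = (3, 0, -3), so v₃ = -3.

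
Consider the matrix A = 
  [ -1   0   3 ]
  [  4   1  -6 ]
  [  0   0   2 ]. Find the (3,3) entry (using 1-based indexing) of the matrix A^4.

Characteristic polynomial: λ^3 - 2λ^2 - λ + 2 = (λ - 2)(λ - 1)(λ + 1), so the eigenvalues are -1, 1, 2.
λ=-1: eigenvector (1, -2, 0).
λ=1: eigenvector (0, 1, 0).
λ=2: eigenvector (1, -2, 1).
P = [[1, 0, 1], [-2, 1, -2], [0, 0, 1]], D = diag(-1, 1, 2), P⁻¹ = [[1, 0, -1], [2, 1, 0], [0, 0, 1]].
A⁴ = P·diag(1, 1, 16)·P⁻¹ = [[1, 0, 15], [0, 1, -30], [0, 0, 16]].
The requested entry is 16.

16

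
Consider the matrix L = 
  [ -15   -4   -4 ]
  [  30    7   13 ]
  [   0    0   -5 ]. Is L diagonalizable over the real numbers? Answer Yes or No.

Characteristic polynomial: p(r) = r^3 + 13r^2 + 55r + 75 = (r + 3)(r + 5)^2.
r = -5 has algebraic multiplicity 2; rank(L + 5I) = 2, so geometric multiplicity = 1.
Geometric multiplicity < algebraic multiplicity, so L is not diagonalizable.

No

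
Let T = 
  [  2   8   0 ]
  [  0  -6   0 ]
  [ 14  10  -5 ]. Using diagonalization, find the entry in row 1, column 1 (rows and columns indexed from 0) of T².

36

Characteristic polynomial: s^3 + 9s^2 + 8s - 60 = (s - 2)(s + 5)(s + 6), so the eigenvalues are -6, -5, 2.
s=2: eigenvector (1, 0, 2).
s=-6: eigenvector (-1, 1, 4).
s=-5: eigenvector (0, 0, 1).
P = [[1, -1, 0], [0, 1, 0], [2, 4, 1]], D = diag(2, -6, -5), P⁻¹ = [[1, 1, 0], [0, 1, 0], [-2, -6, 1]].
T² = P·diag(4, 36, 25)·P⁻¹ = [[4, -32, 0], [0, 36, 0], [-42, 2, 25]].
The requested entry is 36.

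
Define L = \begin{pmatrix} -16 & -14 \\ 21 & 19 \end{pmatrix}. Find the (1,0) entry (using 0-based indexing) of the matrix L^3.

Characteristic polynomial: t^2 - 3t - 10 = (t - 5)(t + 2), so the eigenvalues are -2, 5.
t=-2: eigenvector (1, -1).
t=5: eigenvector (-2, 3).
P = [[1, -2], [-1, 3]], D = diag(-2, 5), P⁻¹ = [[3, 2], [1, 1]].
L³ = P·diag(-8, 125)·P⁻¹ = [[-274, -266], [399, 391]].
The requested entry is 399.

399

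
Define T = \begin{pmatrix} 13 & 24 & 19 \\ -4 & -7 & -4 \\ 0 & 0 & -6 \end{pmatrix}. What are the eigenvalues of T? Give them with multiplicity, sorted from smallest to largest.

Characteristic polynomial: p(μ) = μ^3 - 31μ + 30 = (μ - 5)(μ - 1)(μ + 6).
Roots (with multiplicity): -6, 1, 5.

-6, 1, 5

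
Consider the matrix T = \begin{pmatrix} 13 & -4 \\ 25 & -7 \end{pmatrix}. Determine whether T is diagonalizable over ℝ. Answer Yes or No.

Characteristic polynomial: p(μ) = μ^2 - 6μ + 9 = (μ - 3)^2.
μ = 3 has algebraic multiplicity 2; rank(T − 3I) = 1, so geometric multiplicity = 1.
Geometric multiplicity < algebraic multiplicity, so T is not diagonalizable.

No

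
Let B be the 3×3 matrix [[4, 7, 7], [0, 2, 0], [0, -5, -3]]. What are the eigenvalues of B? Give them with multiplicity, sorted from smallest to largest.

-3, 2, 4

Characteristic polynomial: p(λ) = λ^3 - 3λ^2 - 10λ + 24 = (λ - 4)(λ - 2)(λ + 3).
Roots (with multiplicity): -3, 2, 4.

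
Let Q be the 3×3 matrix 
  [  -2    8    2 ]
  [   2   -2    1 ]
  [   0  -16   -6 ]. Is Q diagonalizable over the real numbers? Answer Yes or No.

Characteristic polynomial: p(λ) = λ^3 + 10λ^2 + 28λ + 24 = (λ + 2)^2(λ + 6).
λ = -2 has algebraic multiplicity 2; rank(Q + 2I) = 2, so geometric multiplicity = 1.
Geometric multiplicity < algebraic multiplicity, so Q is not diagonalizable.

No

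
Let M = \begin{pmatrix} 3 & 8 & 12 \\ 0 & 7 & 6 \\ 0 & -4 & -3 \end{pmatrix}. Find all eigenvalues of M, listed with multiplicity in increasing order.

1, 3, 3

Characteristic polynomial: p(r) = r^3 - 7r^2 + 15r - 9 = (r - 3)^2(r - 1).
Roots (with multiplicity): 1, 3, 3.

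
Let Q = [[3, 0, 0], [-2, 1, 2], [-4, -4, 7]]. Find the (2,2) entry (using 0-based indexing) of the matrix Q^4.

1169

Characteristic polynomial: λ^3 - 11λ^2 + 39λ - 45 = (λ - 5)(λ - 3)^2, so the eigenvalues are 3, 3, 5.
λ=3: eigenvector (1, 0, 1).
λ=3: eigenvector (0, 1, 1).
λ=5: eigenvector (0, 1, 2).
P = [[1, 0, 0], [0, 1, 1], [1, 1, 2]], D = diag(3, 3, 5), P⁻¹ = [[1, 0, 0], [1, 2, -1], [-1, -1, 1]].
Q⁴ = P·diag(81, 81, 625)·P⁻¹ = [[81, 0, 0], [-544, -463, 544], [-1088, -1088, 1169]].
The requested entry is 1169.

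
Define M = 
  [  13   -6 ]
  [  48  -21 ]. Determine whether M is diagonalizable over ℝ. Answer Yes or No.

Characteristic polynomial: p(r) = r^2 + 8r + 15 = (r + 3)(r + 5).
All 2 eigenvalues are distinct, so M is diagonalizable.

Yes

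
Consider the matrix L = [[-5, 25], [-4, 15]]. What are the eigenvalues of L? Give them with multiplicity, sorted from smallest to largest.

Characteristic polynomial: p(t) = t^2 - 10t + 25 = (t - 5)^2.
Roots (with multiplicity): 5, 5.

5, 5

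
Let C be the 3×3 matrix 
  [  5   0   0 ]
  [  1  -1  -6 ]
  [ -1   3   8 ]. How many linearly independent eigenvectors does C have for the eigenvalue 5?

C − 5I = [[0, 0, 0], [1, -6, -6], [-1, 3, 3]].
This matrix has rank 2, so its null space has dimension 3 − 2 = 1.

1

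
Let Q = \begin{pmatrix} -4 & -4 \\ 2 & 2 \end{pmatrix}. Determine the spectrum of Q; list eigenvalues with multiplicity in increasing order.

Characteristic polynomial: p(s) = s^2 + 2s = s(s + 2).
Roots (with multiplicity): -2, 0.

-2, 0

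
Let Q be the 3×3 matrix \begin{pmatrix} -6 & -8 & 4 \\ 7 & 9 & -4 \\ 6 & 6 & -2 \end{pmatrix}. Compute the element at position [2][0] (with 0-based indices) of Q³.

18

Characteristic polynomial: λ^3 - λ^2 - 4λ + 4 = (λ - 2)(λ - 1)(λ + 2), so the eigenvalues are -2, 1, 2.
λ=2: eigenvector (1, -1, 0).
λ=1: eigenvector (0, 1, 2).
λ=-2: eigenvector (-1, 1, 1).
P = [[1, 0, -1], [-1, 1, 1], [0, 2, 1]], D = diag(2, 1, -2), P⁻¹ = [[-1, -2, 1], [1, 1, 0], [-2, -2, 1]].
Q³ = P·diag(8, 1, -8)·P⁻¹ = [[-24, -32, 16], [25, 33, -16], [18, 18, -8]].
The requested entry is 18.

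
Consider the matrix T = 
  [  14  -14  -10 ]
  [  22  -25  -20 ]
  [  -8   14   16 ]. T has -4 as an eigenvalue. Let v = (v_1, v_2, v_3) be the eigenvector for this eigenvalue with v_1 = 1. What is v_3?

-1

T + 4I = [[18, -14, -10], [22, -21, -20], [-8, 14, 20]].
Solving (T + 4I)v = 0 gives the eigenspace spanned by (1, 2, -1).
With v_1 = 1, v = (1, 2, -1), so v_3 = -1.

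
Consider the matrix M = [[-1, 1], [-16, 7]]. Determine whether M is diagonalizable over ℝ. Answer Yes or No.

Characteristic polynomial: p(r) = r^2 - 6r + 9 = (r - 3)^2.
r = 3 has algebraic multiplicity 2; rank(M − 3I) = 1, so geometric multiplicity = 1.
Geometric multiplicity < algebraic multiplicity, so M is not diagonalizable.

No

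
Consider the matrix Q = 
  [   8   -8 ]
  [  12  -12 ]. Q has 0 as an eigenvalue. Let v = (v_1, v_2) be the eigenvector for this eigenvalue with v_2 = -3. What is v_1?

Q = [[8, -8], [12, -12]].
Solving (Q)v = 0 gives the eigenspace spanned by (-3, -3).
With v_2 = -3, v = (-3, -3), so v_1 = -3.

-3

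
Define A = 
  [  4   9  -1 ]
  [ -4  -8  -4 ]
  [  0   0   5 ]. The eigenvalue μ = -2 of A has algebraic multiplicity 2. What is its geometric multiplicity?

A + 2I = [[6, 9, -1], [-4, -6, -4], [0, 0, 7]].
This matrix has rank 2, so its null space has dimension 3 − 2 = 1.

1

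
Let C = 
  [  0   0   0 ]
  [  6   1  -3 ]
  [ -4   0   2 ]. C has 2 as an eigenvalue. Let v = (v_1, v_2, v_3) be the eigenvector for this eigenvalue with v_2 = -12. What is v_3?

C − 2I = [[-2, 0, 0], [6, -1, -3], [-4, 0, 0]].
Solving (C − 2I)v = 0 gives the eigenspace spanned by (0, -12, 4).
With v_2 = -12, v = (0, -12, 4), so v_3 = 4.

4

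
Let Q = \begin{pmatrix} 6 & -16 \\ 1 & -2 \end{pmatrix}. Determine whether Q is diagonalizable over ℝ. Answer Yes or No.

No

Characteristic polynomial: p(t) = t^2 - 4t + 4 = (t - 2)^2.
t = 2 has algebraic multiplicity 2; rank(Q − 2I) = 1, so geometric multiplicity = 1.
Geometric multiplicity < algebraic multiplicity, so Q is not diagonalizable.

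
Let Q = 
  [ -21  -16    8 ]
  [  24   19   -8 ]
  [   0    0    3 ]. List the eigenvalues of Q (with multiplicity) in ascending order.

Characteristic polynomial: p(λ) = λ^3 - λ^2 - 21λ + 45 = (λ - 3)^2(λ + 5).
Roots (with multiplicity): -5, 3, 3.

-5, 3, 3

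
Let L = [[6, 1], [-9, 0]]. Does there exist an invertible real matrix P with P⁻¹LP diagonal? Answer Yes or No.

Characteristic polynomial: p(μ) = μ^2 - 6μ + 9 = (μ - 3)^2.
μ = 3 has algebraic multiplicity 2; rank(L − 3I) = 1, so geometric multiplicity = 1.
Geometric multiplicity < algebraic multiplicity, so L is not diagonalizable.

No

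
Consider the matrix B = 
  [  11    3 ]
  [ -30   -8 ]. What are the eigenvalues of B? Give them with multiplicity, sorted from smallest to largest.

1, 2

Characteristic polynomial: p(r) = r^2 - 3r + 2 = (r - 2)(r - 1).
Roots (with multiplicity): 1, 2.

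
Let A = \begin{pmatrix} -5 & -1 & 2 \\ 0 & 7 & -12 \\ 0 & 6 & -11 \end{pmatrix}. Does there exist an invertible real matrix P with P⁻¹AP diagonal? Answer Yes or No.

No

Characteristic polynomial: p(s) = s^3 + 9s^2 + 15s - 25 = (s - 1)(s + 5)^2.
s = -5 has algebraic multiplicity 2; rank(A + 5I) = 2, so geometric multiplicity = 1.
Geometric multiplicity < algebraic multiplicity, so A is not diagonalizable.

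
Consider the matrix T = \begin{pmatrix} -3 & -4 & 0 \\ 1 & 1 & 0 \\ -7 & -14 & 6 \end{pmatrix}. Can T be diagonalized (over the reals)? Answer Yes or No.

Characteristic polynomial: p(λ) = λ^3 - 4λ^2 - 11λ - 6 = (λ - 6)(λ + 1)^2.
λ = -1 has algebraic multiplicity 2; rank(T + 1I) = 2, so geometric multiplicity = 1.
Geometric multiplicity < algebraic multiplicity, so T is not diagonalizable.

No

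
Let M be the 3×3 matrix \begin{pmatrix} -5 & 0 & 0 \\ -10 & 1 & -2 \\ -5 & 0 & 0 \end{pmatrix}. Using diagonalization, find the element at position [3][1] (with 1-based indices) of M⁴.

625

Characteristic polynomial: t^3 + 4t^2 - 5t = t(t - 1)(t + 5), so the eigenvalues are -5, 0, 1.
t=-5: eigenvector (1, 2, 1).
t=1: eigenvector (0, 1, 0).
t=0: eigenvector (0, -2, -1).
P = [[1, 0, 0], [2, 1, -2], [1, 0, -1]], D = diag(-5, 1, 0), P⁻¹ = [[1, 0, 0], [0, 1, -2], [1, 0, -1]].
M⁴ = P·diag(625, 1, 0)·P⁻¹ = [[625, 0, 0], [1250, 1, -2], [625, 0, 0]].
The requested entry is 625.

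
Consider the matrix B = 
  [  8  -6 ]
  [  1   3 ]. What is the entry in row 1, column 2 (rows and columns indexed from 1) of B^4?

-4026

Characteristic polynomial: t^2 - 11t + 30 = (t - 6)(t - 5), so the eigenvalues are 5, 6.
t=5: eigenvector (-2, -1).
t=6: eigenvector (3, 1).
P = [[-2, 3], [-1, 1]], D = diag(5, 6), P⁻¹ = [[1, -3], [1, -2]].
B⁴ = P·diag(625, 1296)·P⁻¹ = [[2638, -4026], [671, -717]].
The requested entry is -4026.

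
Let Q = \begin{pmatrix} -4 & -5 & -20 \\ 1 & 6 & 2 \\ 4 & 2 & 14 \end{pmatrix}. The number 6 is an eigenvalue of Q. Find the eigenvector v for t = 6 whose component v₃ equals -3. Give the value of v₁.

Q − 6I = [[-10, -5, -20], [1, 0, 2], [4, 2, 8]].
Solving (Q − 6I)v = 0 gives the eigenspace spanned by (6, 0, -3).
With v₃ = -3, v = (6, 0, -3), so v₁ = 6.

6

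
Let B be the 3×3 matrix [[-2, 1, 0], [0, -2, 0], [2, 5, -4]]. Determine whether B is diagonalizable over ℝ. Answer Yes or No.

Characteristic polynomial: p(μ) = μ^3 + 8μ^2 + 20μ + 16 = (μ + 2)^2(μ + 4).
μ = -2 has algebraic multiplicity 2; rank(B + 2I) = 2, so geometric multiplicity = 1.
Geometric multiplicity < algebraic multiplicity, so B is not diagonalizable.

No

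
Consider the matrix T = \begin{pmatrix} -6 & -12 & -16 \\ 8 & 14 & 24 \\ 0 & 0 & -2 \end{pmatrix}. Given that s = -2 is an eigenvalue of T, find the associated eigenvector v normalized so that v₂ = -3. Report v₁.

T + 2I = [[-4, -12, -16], [8, 16, 24], [0, 0, 0]].
Solving (T + 2I)v = 0 gives the eigenspace spanned by (-3, -3, 3).
With v₂ = -3, v = (-3, -3, 3), so v₁ = -3.

-3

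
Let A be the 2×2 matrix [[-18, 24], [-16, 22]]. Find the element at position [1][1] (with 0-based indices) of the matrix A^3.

664

Characteristic polynomial: λ^2 - 4λ - 12 = (λ - 6)(λ + 2), so the eigenvalues are -2, 6.
λ=-2: eigenvector (3, 2).
λ=6: eigenvector (1, 1).
P = [[3, 1], [2, 1]], D = diag(-2, 6), P⁻¹ = [[1, -1], [-2, 3]].
A³ = P·diag(-8, 216)·P⁻¹ = [[-456, 672], [-448, 664]].
The requested entry is 664.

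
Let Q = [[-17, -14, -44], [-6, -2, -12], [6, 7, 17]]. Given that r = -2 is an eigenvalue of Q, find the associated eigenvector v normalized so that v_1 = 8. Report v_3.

-4

Q + 2I = [[-15, -14, -44], [-6, 0, -12], [6, 7, 19]].
Solving (Q + 2I)v = 0 gives the eigenspace spanned by (8, 4, -4).
With v_1 = 8, v = (8, 4, -4), so v_3 = -4.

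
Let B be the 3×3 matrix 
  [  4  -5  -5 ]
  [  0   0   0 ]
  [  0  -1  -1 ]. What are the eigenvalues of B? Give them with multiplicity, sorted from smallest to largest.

-1, 0, 4

Characteristic polynomial: p(λ) = λ^3 - 3λ^2 - 4λ = λ(λ - 4)(λ + 1).
Roots (with multiplicity): -1, 0, 4.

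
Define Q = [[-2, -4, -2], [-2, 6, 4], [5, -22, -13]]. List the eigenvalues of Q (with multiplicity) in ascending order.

-4, -3, -2

Characteristic polynomial: p(s) = s^3 + 9s^2 + 26s + 24 = (s + 2)(s + 3)(s + 4).
Roots (with multiplicity): -4, -3, -2.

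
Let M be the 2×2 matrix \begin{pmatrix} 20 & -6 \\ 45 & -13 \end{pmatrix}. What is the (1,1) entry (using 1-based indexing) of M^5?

Characteristic polynomial: s^2 - 7s + 10 = (s - 5)(s - 2), so the eigenvalues are 2, 5.
s=2: eigenvector (1, 3).
s=5: eigenvector (-2, -5).
P = [[1, -2], [3, -5]], D = diag(2, 5), P⁻¹ = [[-5, 2], [-3, 1]].
M⁵ = P·diag(32, 3125)·P⁻¹ = [[18590, -6186], [46395, -15433]].
The requested entry is 18590.

18590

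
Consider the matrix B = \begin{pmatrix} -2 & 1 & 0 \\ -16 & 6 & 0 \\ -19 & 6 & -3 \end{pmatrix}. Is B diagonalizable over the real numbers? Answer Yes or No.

Characteristic polynomial: p(μ) = μ^3 - μ^2 - 8μ + 12 = (μ - 2)^2(μ + 3).
μ = 2 has algebraic multiplicity 2; rank(B − 2I) = 2, so geometric multiplicity = 1.
Geometric multiplicity < algebraic multiplicity, so B is not diagonalizable.

No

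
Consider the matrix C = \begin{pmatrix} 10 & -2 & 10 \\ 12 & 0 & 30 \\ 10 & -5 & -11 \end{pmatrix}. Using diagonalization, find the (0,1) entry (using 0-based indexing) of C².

Characteristic polynomial: λ^3 + λ^2 - 36λ - 36 = (λ - 6)(λ + 1)(λ + 6), so the eigenvalues are -6, -1, 6.
λ=6: eigenvector (1, 2, 0).
λ=-1: eigenvector (2, 6, -1).
λ=-6: eigenvector (-1, -3, 1).
P = [[1, 2, -1], [2, 6, -3], [0, -1, 1]], D = diag(6, -1, -6), P⁻¹ = [[3, -1, 0], [-2, 1, 1], [-2, 1, 2]].
C² = P·diag(36, 1, 36)·P⁻¹ = [[176, -70, -70], [420, -174, -210], [-70, 35, 71]].
The requested entry is -70.

-70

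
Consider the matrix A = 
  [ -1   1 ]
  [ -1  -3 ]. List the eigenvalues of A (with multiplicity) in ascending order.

Characteristic polynomial: p(t) = t^2 + 4t + 4 = (t + 2)^2.
Roots (with multiplicity): -2, -2.

-2, -2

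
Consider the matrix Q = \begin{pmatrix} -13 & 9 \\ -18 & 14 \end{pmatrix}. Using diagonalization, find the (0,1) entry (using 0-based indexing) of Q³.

Characteristic polynomial: μ^2 - μ - 20 = (μ - 5)(μ + 4), so the eigenvalues are -4, 5.
μ=-4: eigenvector (1, 1).
μ=5: eigenvector (1, 2).
P = [[1, 1], [1, 2]], D = diag(-4, 5), P⁻¹ = [[2, -1], [-1, 1]].
Q³ = P·diag(-64, 125)·P⁻¹ = [[-253, 189], [-378, 314]].
The requested entry is 189.

189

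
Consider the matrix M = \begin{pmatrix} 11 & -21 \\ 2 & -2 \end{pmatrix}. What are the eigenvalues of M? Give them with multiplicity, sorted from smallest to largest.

4, 5

Characteristic polynomial: p(s) = s^2 - 9s + 20 = (s - 5)(s - 4).
Roots (with multiplicity): 4, 5.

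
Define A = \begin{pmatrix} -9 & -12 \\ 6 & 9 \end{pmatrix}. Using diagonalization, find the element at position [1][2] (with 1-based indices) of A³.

Characteristic polynomial: r^2 - 9 = (r - 3)(r + 3), so the eigenvalues are -3, 3.
r=-3: eigenvector (-2, 1).
r=3: eigenvector (-1, 1).
P = [[-2, -1], [1, 1]], D = diag(-3, 3), P⁻¹ = [[-1, -1], [1, 2]].
A³ = P·diag(-27, 27)·P⁻¹ = [[-81, -108], [54, 81]].
The requested entry is -108.

-108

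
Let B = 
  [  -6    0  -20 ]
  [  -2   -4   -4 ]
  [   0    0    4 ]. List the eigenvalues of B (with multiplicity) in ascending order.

Characteristic polynomial: p(λ) = λ^3 + 6λ^2 - 16λ - 96 = (λ - 4)(λ + 4)(λ + 6).
Roots (with multiplicity): -6, -4, 4.

-6, -4, 4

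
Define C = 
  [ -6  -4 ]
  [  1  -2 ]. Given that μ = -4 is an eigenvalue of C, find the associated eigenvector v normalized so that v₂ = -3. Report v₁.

C + 4I = [[-2, -4], [1, 2]].
Solving (C + 4I)v = 0 gives the eigenspace spanned by (6, -3).
With v₂ = -3, v = (6, -3), so v₁ = 6.

6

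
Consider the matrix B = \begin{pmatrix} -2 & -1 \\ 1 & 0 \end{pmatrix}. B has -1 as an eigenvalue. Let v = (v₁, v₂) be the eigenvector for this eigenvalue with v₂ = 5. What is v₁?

-5

B + 1I = [[-1, -1], [1, 1]].
Solving (B + 1I)v = 0 gives the eigenspace spanned by (-5, 5).
With v₂ = 5, v = (-5, 5), so v₁ = -5.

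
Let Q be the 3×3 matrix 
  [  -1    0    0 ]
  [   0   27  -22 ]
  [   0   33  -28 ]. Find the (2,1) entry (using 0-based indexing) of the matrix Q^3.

Characteristic polynomial: t^3 + 2t^2 - 29t - 30 = (t - 5)(t + 1)(t + 6), so the eigenvalues are -6, -1, 5.
t=-1: eigenvector (1, 0, 0).
t=5: eigenvector (0, 1, 1).
t=-6: eigenvector (0, 2, 3).
P = [[1, 0, 0], [0, 1, 2], [0, 1, 3]], D = diag(-1, 5, -6), P⁻¹ = [[1, 0, 0], [0, 3, -2], [0, -1, 1]].
Q³ = P·diag(-1, 125, -216)·P⁻¹ = [[-1, 0, 0], [0, 807, -682], [0, 1023, -898]].
The requested entry is 1023.

1023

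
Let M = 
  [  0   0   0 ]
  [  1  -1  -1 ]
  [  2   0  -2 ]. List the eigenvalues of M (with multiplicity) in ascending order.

Characteristic polynomial: p(t) = t^3 + 3t^2 + 2t = t(t + 1)(t + 2).
Roots (with multiplicity): -2, -1, 0.

-2, -1, 0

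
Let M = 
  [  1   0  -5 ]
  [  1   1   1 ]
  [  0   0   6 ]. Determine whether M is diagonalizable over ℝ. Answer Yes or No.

No

Characteristic polynomial: p(s) = s^3 - 8s^2 + 13s - 6 = (s - 6)(s - 1)^2.
s = 1 has algebraic multiplicity 2; rank(M − 1I) = 2, so geometric multiplicity = 1.
Geometric multiplicity < algebraic multiplicity, so M is not diagonalizable.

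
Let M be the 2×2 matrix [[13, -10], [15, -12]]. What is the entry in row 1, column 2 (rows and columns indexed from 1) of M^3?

Characteristic polynomial: r^2 - r - 6 = (r - 3)(r + 2), so the eigenvalues are -2, 3.
r=3: eigenvector (1, 1).
r=-2: eigenvector (2, 3).
P = [[1, 2], [1, 3]], D = diag(3, -2), P⁻¹ = [[3, -2], [-1, 1]].
M³ = P·diag(27, -8)·P⁻¹ = [[97, -70], [105, -78]].
The requested entry is -70.

-70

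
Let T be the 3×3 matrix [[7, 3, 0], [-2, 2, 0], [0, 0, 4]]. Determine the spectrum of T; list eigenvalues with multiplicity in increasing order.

Characteristic polynomial: p(λ) = λ^3 - 13λ^2 + 56λ - 80 = (λ - 5)(λ - 4)^2.
Roots (with multiplicity): 4, 4, 5.

4, 4, 5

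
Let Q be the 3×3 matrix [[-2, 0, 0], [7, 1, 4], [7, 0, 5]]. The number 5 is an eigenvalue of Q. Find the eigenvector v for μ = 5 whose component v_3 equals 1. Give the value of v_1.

0

Q − 5I = [[-7, 0, 0], [7, -4, 4], [7, 0, 0]].
Solving (Q − 5I)v = 0 gives the eigenspace spanned by (0, 1, 1).
With v_3 = 1, v = (0, 1, 1), so v_1 = 0.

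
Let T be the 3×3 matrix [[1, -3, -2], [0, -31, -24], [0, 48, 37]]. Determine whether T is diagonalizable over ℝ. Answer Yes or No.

No

Characteristic polynomial: p(λ) = λ^3 - 7λ^2 + 11λ - 5 = (λ - 5)(λ - 1)^2.
λ = 1 has algebraic multiplicity 2; rank(T − 1I) = 2, so geometric multiplicity = 1.
Geometric multiplicity < algebraic multiplicity, so T is not diagonalizable.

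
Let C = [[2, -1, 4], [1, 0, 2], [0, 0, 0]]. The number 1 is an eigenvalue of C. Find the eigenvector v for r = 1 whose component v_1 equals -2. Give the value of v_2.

C − 1I = [[1, -1, 4], [1, -1, 2], [0, 0, -1]].
Solving (C − 1I)v = 0 gives the eigenspace spanned by (-2, -2, 0).
With v_1 = -2, v = (-2, -2, 0), so v_2 = -2.

-2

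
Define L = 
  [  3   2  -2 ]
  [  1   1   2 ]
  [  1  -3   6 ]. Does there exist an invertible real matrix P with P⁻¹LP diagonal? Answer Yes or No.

No

Characteristic polynomial: p(λ) = λ^3 - 10λ^2 + 33λ - 36 = (λ - 4)(λ - 3)^2.
λ = 3 has algebraic multiplicity 2; rank(L − 3I) = 2, so geometric multiplicity = 1.
Geometric multiplicity < algebraic multiplicity, so L is not diagonalizable.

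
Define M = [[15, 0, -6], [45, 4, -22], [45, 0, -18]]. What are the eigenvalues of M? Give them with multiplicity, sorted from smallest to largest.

Characteristic polynomial: p(s) = s^3 - s^2 - 12s = s(s - 4)(s + 3).
Roots (with multiplicity): -3, 0, 4.

-3, 0, 4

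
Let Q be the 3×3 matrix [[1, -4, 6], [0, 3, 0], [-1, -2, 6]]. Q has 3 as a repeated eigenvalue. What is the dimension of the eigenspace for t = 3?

2

Q − 3I = [[-2, -4, 6], [0, 0, 0], [-1, -2, 3]].
This matrix has rank 1, so its null space has dimension 3 − 1 = 2.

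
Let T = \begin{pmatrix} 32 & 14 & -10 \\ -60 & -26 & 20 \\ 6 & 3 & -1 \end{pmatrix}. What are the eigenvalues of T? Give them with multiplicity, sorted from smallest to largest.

Characteristic polynomial: p(μ) = μ^3 - 5μ^2 + 2μ + 8 = (μ - 4)(μ - 2)(μ + 1).
Roots (with multiplicity): -1, 2, 4.

-1, 2, 4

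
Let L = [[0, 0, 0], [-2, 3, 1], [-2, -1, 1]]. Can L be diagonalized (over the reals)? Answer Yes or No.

No

Characteristic polynomial: p(μ) = μ^3 - 4μ^2 + 4μ = μ(μ - 2)^2.
μ = 2 has algebraic multiplicity 2; rank(L − 2I) = 2, so geometric multiplicity = 1.
Geometric multiplicity < algebraic multiplicity, so L is not diagonalizable.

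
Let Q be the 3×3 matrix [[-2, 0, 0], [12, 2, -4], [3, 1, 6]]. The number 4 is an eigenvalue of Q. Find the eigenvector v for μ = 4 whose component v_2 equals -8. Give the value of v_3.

4

Q − 4I = [[-6, 0, 0], [12, -2, -4], [3, 1, 2]].
Solving (Q − 4I)v = 0 gives the eigenspace spanned by (0, -8, 4).
With v_2 = -8, v = (0, -8, 4), so v_3 = 4.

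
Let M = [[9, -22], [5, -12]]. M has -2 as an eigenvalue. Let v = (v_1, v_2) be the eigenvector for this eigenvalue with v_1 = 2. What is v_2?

1

M + 2I = [[11, -22], [5, -10]].
Solving (M + 2I)v = 0 gives the eigenspace spanned by (2, 1).
With v_1 = 2, v = (2, 1), so v_2 = 1.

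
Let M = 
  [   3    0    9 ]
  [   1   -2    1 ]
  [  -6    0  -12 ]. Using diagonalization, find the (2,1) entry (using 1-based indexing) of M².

-5

Characteristic polynomial: λ^3 + 11λ^2 + 36λ + 36 = (λ + 2)(λ + 3)(λ + 6), so the eigenvalues are -6, -3, -2.
λ=-3: eigenvector (3, -1, -2).
λ=-2: eigenvector (0, 1, 0).
λ=-6: eigenvector (-1, 0, 1).
P = [[3, 0, -1], [-1, 1, 0], [-2, 0, 1]], D = diag(-3, -2, -6), P⁻¹ = [[1, 0, 1], [1, 1, 1], [2, 0, 3]].
M² = P·diag(9, 4, 36)·P⁻¹ = [[-45, 0, -81], [-5, 4, -5], [54, 0, 90]].
The requested entry is -5.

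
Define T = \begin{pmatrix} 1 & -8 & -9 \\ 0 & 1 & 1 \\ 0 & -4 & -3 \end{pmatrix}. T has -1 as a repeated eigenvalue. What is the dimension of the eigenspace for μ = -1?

1

T + 1I = [[2, -8, -9], [0, 2, 1], [0, -4, -2]].
This matrix has rank 2, so its null space has dimension 3 − 2 = 1.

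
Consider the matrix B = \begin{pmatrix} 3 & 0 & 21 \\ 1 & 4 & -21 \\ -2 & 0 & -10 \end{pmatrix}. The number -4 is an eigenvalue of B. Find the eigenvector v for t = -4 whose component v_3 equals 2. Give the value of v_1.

B + 4I = [[7, 0, 21], [1, 8, -21], [-2, 0, -6]].
Solving (B + 4I)v = 0 gives the eigenspace spanned by (-6, 6, 2).
With v_3 = 2, v = (-6, 6, 2), so v_1 = -6.

-6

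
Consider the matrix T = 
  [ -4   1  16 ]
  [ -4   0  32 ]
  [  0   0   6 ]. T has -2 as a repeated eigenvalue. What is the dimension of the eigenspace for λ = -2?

T + 2I = [[-2, 1, 16], [-4, 2, 32], [0, 0, 8]].
This matrix has rank 2, so its null space has dimension 3 − 2 = 1.

1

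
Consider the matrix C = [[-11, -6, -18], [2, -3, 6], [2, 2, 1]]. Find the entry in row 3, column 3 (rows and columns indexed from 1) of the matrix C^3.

Characteristic polynomial: λ^3 + 13λ^2 + 55λ + 75 = (λ + 3)(λ + 5)^2, so the eigenvalues are -5, -5, -3.
λ=-5: eigenvector (4, -1, -1).
λ=-3: eigenvector (-3, 1, 1).
λ=-5: eigenvector (-3, 0, 1).
P = [[4, -3, -3], [-1, 1, 0], [-1, 1, 1]], D = diag(-5, -3, -5), P⁻¹ = [[1, 0, 3], [1, 1, 3], [0, -1, 1]].
C³ = P·diag(-125, -27, -125)·P⁻¹ = [[-419, -294, -882], [98, -27, 294], [98, 98, 169]].
The requested entry is 169.

169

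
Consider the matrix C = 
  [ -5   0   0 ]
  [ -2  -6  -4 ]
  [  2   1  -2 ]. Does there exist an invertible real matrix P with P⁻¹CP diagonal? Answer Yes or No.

Characteristic polynomial: p(λ) = λ^3 + 13λ^2 + 56λ + 80 = (λ + 4)^2(λ + 5).
λ = -4 has algebraic multiplicity 2; rank(C + 4I) = 2, so geometric multiplicity = 1.
Geometric multiplicity < algebraic multiplicity, so C is not diagonalizable.

No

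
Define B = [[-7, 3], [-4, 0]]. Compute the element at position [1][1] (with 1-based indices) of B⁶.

Characteristic polynomial: t^2 + 7t + 12 = (t + 3)(t + 4), so the eigenvalues are -4, -3.
t=-4: eigenvector (1, 1).
t=-3: eigenvector (3, 4).
P = [[1, 3], [1, 4]], D = diag(-4, -3), P⁻¹ = [[4, -3], [-1, 1]].
B⁶ = P·diag(4096, 729)·P⁻¹ = [[14197, -10101], [13468, -9372]].
The requested entry is 14197.

14197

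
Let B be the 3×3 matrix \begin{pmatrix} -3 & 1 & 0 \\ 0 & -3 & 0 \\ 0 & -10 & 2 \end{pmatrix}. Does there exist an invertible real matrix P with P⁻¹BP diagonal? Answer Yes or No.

Characteristic polynomial: p(λ) = λ^3 + 4λ^2 - 3λ - 18 = (λ - 2)(λ + 3)^2.
λ = -3 has algebraic multiplicity 2; rank(B + 3I) = 2, so geometric multiplicity = 1.
Geometric multiplicity < algebraic multiplicity, so B is not diagonalizable.

No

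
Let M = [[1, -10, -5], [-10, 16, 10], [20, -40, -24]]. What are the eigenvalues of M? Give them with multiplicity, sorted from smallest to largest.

Characteristic polynomial: p(λ) = λ^3 + 7λ^2 + 8λ - 16 = (λ - 1)(λ + 4)^2.
Roots (with multiplicity): -4, -4, 1.

-4, -4, 1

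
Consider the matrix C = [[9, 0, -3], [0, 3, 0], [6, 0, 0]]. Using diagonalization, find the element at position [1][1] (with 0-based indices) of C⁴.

81

Characteristic polynomial: λ^3 - 12λ^2 + 45λ - 54 = (λ - 6)(λ - 3)^2, so the eigenvalues are 3, 3, 6.
λ=3: eigenvector (1, 2, 2).
λ=6: eigenvector (-1, 0, -1).
λ=3: eigenvector (0, 1, 0).
P = [[1, -1, 0], [2, 0, 1], [2, -1, 0]], D = diag(3, 6, 3), P⁻¹ = [[-1, 0, 1], [-2, 0, 1], [2, 1, -2]].
C⁴ = P·diag(81, 1296, 81)·P⁻¹ = [[2511, 0, -1215], [0, 81, 0], [2430, 0, -1134]].
The requested entry is 81.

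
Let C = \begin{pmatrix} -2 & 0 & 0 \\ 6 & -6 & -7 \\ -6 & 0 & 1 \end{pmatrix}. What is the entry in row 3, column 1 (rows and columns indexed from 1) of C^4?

30

Characteristic polynomial: t^3 + 7t^2 + 4t - 12 = (t - 1)(t + 2)(t + 6), so the eigenvalues are -6, -2, 1.
t=-2: eigenvector (1, -2, 2).
t=-6: eigenvector (0, 1, 0).
t=1: eigenvector (0, -1, 1).
P = [[1, 0, 0], [-2, 1, -1], [2, 0, 1]], D = diag(-2, -6, 1), P⁻¹ = [[1, 0, 0], [0, 1, 1], [-2, 0, 1]].
C⁴ = P·diag(16, 1296, 1)·P⁻¹ = [[16, 0, 0], [-30, 1296, 1295], [30, 0, 1]].
The requested entry is 30.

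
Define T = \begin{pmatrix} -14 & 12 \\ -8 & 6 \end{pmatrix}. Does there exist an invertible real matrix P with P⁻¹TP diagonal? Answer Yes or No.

Yes

Characteristic polynomial: p(λ) = λ^2 + 8λ + 12 = (λ + 2)(λ + 6).
All 2 eigenvalues are distinct, so T is diagonalizable.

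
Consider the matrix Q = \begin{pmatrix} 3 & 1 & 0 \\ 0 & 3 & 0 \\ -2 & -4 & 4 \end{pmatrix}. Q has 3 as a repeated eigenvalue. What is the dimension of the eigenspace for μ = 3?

1

Q − 3I = [[0, 1, 0], [0, 0, 0], [-2, -4, 1]].
This matrix has rank 2, so its null space has dimension 3 − 2 = 1.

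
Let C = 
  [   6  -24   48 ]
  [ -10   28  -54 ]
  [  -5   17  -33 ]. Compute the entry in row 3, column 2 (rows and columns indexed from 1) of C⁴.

Characteristic polynomial: s^3 - s^2 - 36s + 36 = (s - 6)(s - 1)(s + 6), so the eigenvalues are -6, 1, 6.
s=6: eigenvector (1, -2, -1).
s=-6: eigenvector (2, -1, -1).
s=1: eigenvector (0, 2, 1).
P = [[1, 2, 0], [-2, -1, 2], [-1, -1, 1]], D = diag(6, -6, 1), P⁻¹ = [[1, -2, 4], [0, 1, -2], [1, -1, 3]].
C⁴ = P·diag(1296, 1296, 1)·P⁻¹ = [[1296, 0, 0], [-2590, 3886, -7770], [-1295, 1295, -2589]].
The requested entry is 1295.

1295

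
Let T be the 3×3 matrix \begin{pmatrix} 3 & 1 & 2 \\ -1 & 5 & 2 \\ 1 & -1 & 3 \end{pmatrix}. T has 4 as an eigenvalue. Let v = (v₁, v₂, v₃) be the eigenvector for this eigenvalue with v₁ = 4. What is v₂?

T − 4I = [[-1, 1, 2], [-1, 1, 2], [1, -1, -1]].
Solving (T − 4I)v = 0 gives the eigenspace spanned by (4, 4, 0).
With v₁ = 4, v = (4, 4, 0), so v₂ = 4.

4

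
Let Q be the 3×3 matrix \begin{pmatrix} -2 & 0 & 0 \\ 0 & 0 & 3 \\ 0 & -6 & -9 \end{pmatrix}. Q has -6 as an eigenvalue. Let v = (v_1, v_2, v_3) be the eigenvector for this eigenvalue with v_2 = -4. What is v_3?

8

Q + 6I = [[4, 0, 0], [0, 6, 3], [0, -6, -3]].
Solving (Q + 6I)v = 0 gives the eigenspace spanned by (0, -4, 8).
With v_2 = -4, v = (0, -4, 8), so v_3 = 8.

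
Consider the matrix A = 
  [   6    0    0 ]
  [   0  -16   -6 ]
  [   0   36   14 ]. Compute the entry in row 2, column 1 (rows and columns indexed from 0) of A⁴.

-1440

Characteristic polynomial: t^3 - 4t^2 - 20t + 48 = (t - 6)(t - 2)(t + 4), so the eigenvalues are -4, 2, 6.
t=-4: eigenvector (0, 1, -2).
t=6: eigenvector (1, 0, 0).
t=2: eigenvector (0, -1, 3).
P = [[0, 1, 0], [1, 0, -1], [-2, 0, 3]], D = diag(-4, 6, 2), P⁻¹ = [[0, 3, 1], [1, 0, 0], [0, 2, 1]].
A⁴ = P·diag(256, 1296, 16)·P⁻¹ = [[1296, 0, 0], [0, 736, 240], [0, -1440, -464]].
The requested entry is -1440.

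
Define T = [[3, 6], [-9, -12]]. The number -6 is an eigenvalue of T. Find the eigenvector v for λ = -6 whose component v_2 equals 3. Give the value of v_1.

-2

T + 6I = [[9, 6], [-9, -6]].
Solving (T + 6I)v = 0 gives the eigenspace spanned by (-2, 3).
With v_2 = 3, v = (-2, 3), so v_1 = -2.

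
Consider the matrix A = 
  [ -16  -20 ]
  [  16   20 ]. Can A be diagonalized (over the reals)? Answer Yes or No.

Characteristic polynomial: p(λ) = λ^2 - 4λ = λ(λ - 4).
All 2 eigenvalues are distinct, so A is diagonalizable.

Yes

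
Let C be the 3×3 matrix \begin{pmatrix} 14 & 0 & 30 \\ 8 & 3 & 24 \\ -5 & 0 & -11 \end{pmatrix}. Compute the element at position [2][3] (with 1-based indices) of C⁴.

Characteristic polynomial: λ^3 - 6λ^2 + 5λ + 12 = (λ - 4)(λ - 3)(λ + 1), so the eigenvalues are -1, 3, 4.
λ=4: eigenvector (3, 0, -1).
λ=3: eigenvector (0, 1, 0).
λ=-1: eigenvector (-2, -2, 1).
P = [[3, 0, -2], [0, 1, -2], [-1, 0, 1]], D = diag(4, 3, -1), P⁻¹ = [[1, 0, 2], [2, 1, 6], [1, 0, 3]].
C⁴ = P·diag(256, 81, 1)·P⁻¹ = [[766, 0, 1530], [160, 81, 480], [-255, 0, -509]].
The requested entry is 480.

480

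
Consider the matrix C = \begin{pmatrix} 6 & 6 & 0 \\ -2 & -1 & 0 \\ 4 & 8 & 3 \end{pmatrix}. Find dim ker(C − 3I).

2

C − 3I = [[3, 6, 0], [-2, -4, 0], [4, 8, 0]].
This matrix has rank 1, so its null space has dimension 3 − 1 = 2.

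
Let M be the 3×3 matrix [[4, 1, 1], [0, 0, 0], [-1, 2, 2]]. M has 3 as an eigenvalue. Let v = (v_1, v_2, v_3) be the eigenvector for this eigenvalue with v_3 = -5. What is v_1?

M − 3I = [[1, 1, 1], [0, -3, 0], [-1, 2, -1]].
Solving (M − 3I)v = 0 gives the eigenspace spanned by (5, 0, -5).
With v_3 = -5, v = (5, 0, -5), so v_1 = 5.

5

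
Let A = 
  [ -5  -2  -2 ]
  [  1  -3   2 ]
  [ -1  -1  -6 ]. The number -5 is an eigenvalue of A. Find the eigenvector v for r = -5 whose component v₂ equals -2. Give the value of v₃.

A + 5I = [[0, -2, -2], [1, 2, 2], [-1, -1, -1]].
Solving (A + 5I)v = 0 gives the eigenspace spanned by (0, -2, 2).
With v₂ = -2, v = (0, -2, 2), so v₃ = 2.

2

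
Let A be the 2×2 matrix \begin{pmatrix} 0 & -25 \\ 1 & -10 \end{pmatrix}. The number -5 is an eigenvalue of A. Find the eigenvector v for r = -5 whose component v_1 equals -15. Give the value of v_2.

A + 5I = [[5, -25], [1, -5]].
Solving (A + 5I)v = 0 gives the eigenspace spanned by (-15, -3).
With v_1 = -15, v = (-15, -3), so v_2 = -3.

-3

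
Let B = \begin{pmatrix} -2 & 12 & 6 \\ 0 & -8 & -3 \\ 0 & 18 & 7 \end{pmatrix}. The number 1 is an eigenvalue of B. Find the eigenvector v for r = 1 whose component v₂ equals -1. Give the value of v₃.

3

B − 1I = [[-3, 12, 6], [0, -9, -3], [0, 18, 6]].
Solving (B − 1I)v = 0 gives the eigenspace spanned by (2, -1, 3).
With v₂ = -1, v = (2, -1, 3), so v₃ = 3.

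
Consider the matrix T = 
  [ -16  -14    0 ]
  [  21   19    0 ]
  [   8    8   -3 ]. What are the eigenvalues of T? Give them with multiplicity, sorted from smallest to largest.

Characteristic polynomial: p(r) = r^3 - 19r - 30 = (r - 5)(r + 2)(r + 3).
Roots (with multiplicity): -3, -2, 5.

-3, -2, 5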